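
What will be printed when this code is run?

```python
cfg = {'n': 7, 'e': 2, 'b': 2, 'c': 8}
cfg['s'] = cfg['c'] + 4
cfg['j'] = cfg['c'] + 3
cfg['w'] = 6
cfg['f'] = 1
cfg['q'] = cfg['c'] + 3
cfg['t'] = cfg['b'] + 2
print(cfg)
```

{'n': 7, 'e': 2, 'b': 2, 'c': 8, 's': 12, 'j': 11, 'w': 6, 'f': 1, 'q': 11, 't': 4}

cfg['s'] = cfg['c']+4 = 12 → {'n': 7, 'e': 2, 'b': 2, 'c': 8, 's': 12}
cfg['j'] = cfg['c']+3 = 11 → {'n': 7, 'e': 2, 'b': 2, 'c': 8, 's': 12, 'j': 11}
cfg['w'] = 6 → {'n': 7, 'e': 2, 'b': 2, 'c': 8, 's': 12, 'j': 11, 'w': 6}
cfg['f'] = 1 → {'n': 7, 'e': 2, 'b': 2, 'c': 8, 's': 12, 'j': 11, 'w': 6, 'f': 1}
cfg['q'] = cfg['c']+3 = 11 → {'n': 7, 'e': 2, 'b': 2, 'c': 8, 's': 12, 'j': 11, 'w': 6, 'f': 1, 'q': 11}
cfg['t'] = cfg['b']+2 = 4 → {'n': 7, 'e': 2, 'b': 2, 'c': 8, 's': 12, 'j': 11, 'w': 6, 'f': 1, 'q': 11, 't': 4}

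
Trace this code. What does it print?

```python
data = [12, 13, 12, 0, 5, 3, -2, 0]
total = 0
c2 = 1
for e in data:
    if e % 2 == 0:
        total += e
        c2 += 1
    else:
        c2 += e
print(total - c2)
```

e=12: even, total = 0+12 = 12; c2=2
e=13: not even; c2=15
e=12: even, total = 12+12 = 24; c2=16
e=0: even, total = 24+0 = 24; c2=17
e=5: not even; c2=22
e=3: not even; c2=25
e=-2: even, total = 24+(-2) = 22; c2=26
e=0: even, total = 22+0 = 22; c2=27
total-c2 = 22-27 = -5

-5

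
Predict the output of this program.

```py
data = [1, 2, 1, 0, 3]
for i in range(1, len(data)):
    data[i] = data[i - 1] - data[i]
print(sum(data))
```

-9

i=1: data[1] = 1-2 = -1 → [1, -1, 1, 0, 3]
i=2: data[2] = (-1)-1 = -2 → [1, -1, -2, 0, 3]
i=3: data[3] = (-2)-0 = -2 → [1, -1, -2, -2, 3]
i=4: data[4] = (-2)-3 = -5 → [1, -1, -2, -2, -5]
sum = -9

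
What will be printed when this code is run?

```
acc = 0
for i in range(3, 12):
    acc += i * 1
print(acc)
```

63

i=3: acc = 0+3*1 = 3
i=4: acc = 3+4*1 = 7
i=5: acc = 7+5*1 = 12
i=6: acc = 12+6*1 = 18
i=7: acc = 18+7*1 = 25
i=8: acc = 25+8*1 = 33
i=9: acc = 33+9*1 = 42
i=10: acc = 42+10*1 = 52
i=11: acc = 52+11*1 = 63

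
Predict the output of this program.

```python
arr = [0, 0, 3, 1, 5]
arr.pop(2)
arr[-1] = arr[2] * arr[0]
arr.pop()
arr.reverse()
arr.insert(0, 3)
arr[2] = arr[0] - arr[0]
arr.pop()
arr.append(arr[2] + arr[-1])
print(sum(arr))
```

pop(2) removes 3 → [0, 0, 1, 5]
arr[-1] = arr[2]*arr[0] = 1*0 = 0 → [0, 0, 1, 0]
pop() removes 0 → [0, 0, 1]
reverse → [1, 0, 0]
insert 3 at 0 → [3, 1, 0, 0]
arr[2] = arr[0]-arr[0] = 3-3 = 0 → [3, 1, 0, 0]
pop() removes 0 → [3, 1, 0]
append arr[2]+arr[-1] = 0+0 = 0 → [3, 1, 0, 0]
sum = 4

4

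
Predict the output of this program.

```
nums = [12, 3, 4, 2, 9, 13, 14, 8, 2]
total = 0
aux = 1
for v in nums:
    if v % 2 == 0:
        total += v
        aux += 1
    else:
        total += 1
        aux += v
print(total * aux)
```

1440

v=12: even, total = 0+12 = 12; aux=2
v=3: not even, total = 12+1 = 13; aux=5
v=4: even, total = 13+4 = 17; aux=6
v=2: even, total = 17+2 = 19; aux=7
v=9: not even, total = 19+1 = 20; aux=16
v=13: not even, total = 20+1 = 21; aux=29
v=14: even, total = 21+14 = 35; aux=30
v=8: even, total = 35+8 = 43; aux=31
v=2: even, total = 43+2 = 45; aux=32
total*aux = 45*32 = 1440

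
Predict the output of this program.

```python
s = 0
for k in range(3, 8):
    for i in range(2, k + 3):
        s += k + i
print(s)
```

k=3,i=2: s = 0+5 = 5
k=3,i=3: s = 5+6 = 11
k=3,i=4: s = 11+7 = 18
k=3,i=5: s = 18+8 = 26
k=4,i=2: s = 26+6 = 32
k=4,i=3: s = 32+7 = 39
k=4,i=4: s = 39+8 = 47
k=4,i=5: s = 47+9 = 56
k=4,i=6: s = 56+10 = 66
k=5,i=2: s = 66+7 = 73
k=5,i=3: s = 73+8 = 81
k=5,i=4: s = 81+9 = 90
k=5,i=5: s = 90+10 = 100
k=5,i=6: s = 100+11 = 111
k=5,i=7: s = 111+12 = 123
k=6,i=2: s = 123+8 = 131
k=6,i=3: s = 131+9 = 140
k=6,i=4: s = 140+10 = 150
k=6,i=5: s = 150+11 = 161
k=6,i=6: s = 161+12 = 173
k=6,i=7: s = 173+13 = 186
k=6,i=8: s = 186+14 = 200
k=7,i=2: s = 200+9 = 209
k=7,i=3: s = 209+10 = 219
k=7,i=4: s = 219+11 = 230
k=7,i=5: s = 230+12 = 242
k=7,i=6: s = 242+13 = 255
k=7,i=7: s = 255+14 = 269
k=7,i=8: s = 269+15 = 284
k=7,i=9: s = 284+16 = 300

300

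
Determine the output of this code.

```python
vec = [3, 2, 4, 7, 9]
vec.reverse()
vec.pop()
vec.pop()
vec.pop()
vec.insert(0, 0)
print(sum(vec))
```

reverse → [9, 7, 4, 2, 3]
pop() removes 3 → [9, 7, 4, 2]
pop() removes 2 → [9, 7, 4]
pop() removes 4 → [9, 7]
insert 0 at 0 → [0, 9, 7]
sum = 16

16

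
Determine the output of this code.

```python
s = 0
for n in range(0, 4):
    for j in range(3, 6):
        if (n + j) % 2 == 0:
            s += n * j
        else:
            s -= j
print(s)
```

n=0,j=3: odd sum, s = 0-3 = -3
n=0,j=4: even sum, s = (-3)+0 = -3
n=0,j=5: odd sum, s = (-3)-5 = -8
n=1,j=3: even sum, s = (-8)+3 = -5
n=1,j=4: odd sum, s = (-5)-4 = -9
n=1,j=5: even sum, s = (-9)+5 = -4
n=2,j=3: odd sum, s = (-4)-3 = -7
n=2,j=4: even sum, s = (-7)+8 = 1
n=2,j=5: odd sum, s = 1-5 = -4
n=3,j=3: even sum, s = (-4)+9 = 5
n=3,j=4: odd sum, s = 5-4 = 1
n=3,j=5: even sum, s = 1+15 = 16

16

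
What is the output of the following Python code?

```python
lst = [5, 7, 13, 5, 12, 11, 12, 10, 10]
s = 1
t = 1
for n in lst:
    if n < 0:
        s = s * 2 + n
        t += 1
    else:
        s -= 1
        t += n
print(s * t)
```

-688

n=5: not <0, s = 1-1 = 0; t=6
n=7: not <0, s = 0-1 = -1; t=13
n=13: not <0, s = (-1)-1 = -2; t=26
n=5: not <0, s = (-2)-1 = -3; t=31
n=12: not <0, s = (-3)-1 = -4; t=43
n=11: not <0, s = (-4)-1 = -5; t=54
n=12: not <0, s = (-5)-1 = -6; t=66
n=10: not <0, s = (-6)-1 = -7; t=76
n=10: not <0, s = (-7)-1 = -8; t=86
s*t = (-8)*86 = -688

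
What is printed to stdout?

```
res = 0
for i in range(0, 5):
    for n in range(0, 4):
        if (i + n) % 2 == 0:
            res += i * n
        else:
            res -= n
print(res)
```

12

i=0,n=0: even sum, res = 0+0 = 0
i=0,n=1: odd sum, res = 0-1 = -1
i=0,n=2: even sum, res = (-1)+0 = -1
i=0,n=3: odd sum, res = (-1)-3 = -4
i=1,n=0: odd sum, res = (-4)-0 = -4
i=1,n=1: even sum, res = (-4)+1 = -3
i=1,n=2: odd sum, res = (-3)-2 = -5
i=1,n=3: even sum, res = (-5)+3 = -2
i=2,n=0: even sum, res = (-2)+0 = -2
i=2,n=1: odd sum, res = (-2)-1 = -3
i=2,n=2: even sum, res = (-3)+4 = 1
i=2,n=3: odd sum, res = 1-3 = -2
i=3,n=0: odd sum, res = (-2)-0 = -2
i=3,n=1: even sum, res = (-2)+3 = 1
i=3,n=2: odd sum, res = 1-2 = -1
i=3,n=3: even sum, res = (-1)+9 = 8
i=4,n=0: even sum, res = 8+0 = 8
i=4,n=1: odd sum, res = 8-1 = 7
i=4,n=2: even sum, res = 7+8 = 15
i=4,n=3: odd sum, res = 15-3 = 12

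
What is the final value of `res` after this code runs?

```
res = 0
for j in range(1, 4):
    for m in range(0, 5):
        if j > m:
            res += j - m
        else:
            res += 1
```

19

j=1,m=0: 1>0, res = 0+1 = 1
j=1,m=1: not 1>1, res = 1+1 = 2
j=1,m=2: not 1>2, res = 2+1 = 3
j=1,m=3: not 1>3, res = 3+1 = 4
j=1,m=4: not 1>4, res = 4+1 = 5
j=2,m=0: 2>0, res = 5+2 = 7
j=2,m=1: 2>1, res = 7+1 = 8
j=2,m=2: not 2>2, res = 8+1 = 9
j=2,m=3: not 2>3, res = 9+1 = 10
j=2,m=4: not 2>4, res = 10+1 = 11
j=3,m=0: 3>0, res = 11+3 = 14
j=3,m=1: 3>1, res = 14+2 = 16
j=3,m=2: 3>2, res = 16+1 = 17
j=3,m=3: not 3>3, res = 17+1 = 18
j=3,m=4: not 3>4, res = 18+1 = 19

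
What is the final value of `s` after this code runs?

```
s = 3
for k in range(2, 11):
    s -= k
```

-51

k=2: s = 3-2 = 1
k=3: s = 1-3 = -2
k=4: s = (-2)-4 = -6
k=5: s = (-6)-5 = -11
k=6: s = (-11)-6 = -17
k=7: s = (-17)-7 = -24
k=8: s = (-24)-8 = -32
k=9: s = (-32)-9 = -41
k=10: s = (-41)-10 = -51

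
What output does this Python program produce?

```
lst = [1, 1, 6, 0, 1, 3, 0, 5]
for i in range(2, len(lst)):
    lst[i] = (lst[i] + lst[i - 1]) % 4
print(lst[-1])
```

0

i=2: lst[2] = (6+1)%4 = 3 → [1, 1, 3, 0, 1, 3, 0, 5]
i=3: lst[3] = (0+3)%4 = 3 → [1, 1, 3, 3, 1, 3, 0, 5]
i=4: lst[4] = (1+3)%4 = 0 → [1, 1, 3, 3, 0, 3, 0, 5]
i=5: lst[5] = (3+0)%4 = 3 → [1, 1, 3, 3, 0, 3, 0, 5]
i=6: lst[6] = (0+3)%4 = 3 → [1, 1, 3, 3, 0, 3, 3, 5]
i=7: lst[7] = (5+3)%4 = 0 → [1, 1, 3, 3, 0, 3, 3, 0]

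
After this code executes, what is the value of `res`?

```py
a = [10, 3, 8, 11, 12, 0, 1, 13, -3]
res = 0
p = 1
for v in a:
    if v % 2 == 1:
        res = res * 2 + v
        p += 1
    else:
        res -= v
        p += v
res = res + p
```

-345

v=10: not odd, res = 0-10 = -10; p=11
v=3: odd, res = (-10)*2+3 = -17; p=12
v=8: not odd, res = (-17)-8 = -25; p=20
v=11: odd, res = (-25)*2+11 = -39; p=21
v=12: not odd, res = (-39)-12 = -51; p=33
v=0: not odd, res = (-51)-0 = -51; p=33
v=1: odd, res = (-51)*2+1 = -101; p=34
v=13: odd, res = (-101)*2+13 = -189; p=35
v=-3: odd, res = (-189)*2+(-3) = -381; p=36
res+p = (-381)+36 = -345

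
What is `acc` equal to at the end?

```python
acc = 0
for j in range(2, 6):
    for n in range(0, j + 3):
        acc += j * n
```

289

j=2,n=0: acc = 0+0 = 0
j=2,n=1: acc = 0+2 = 2
j=2,n=2: acc = 2+4 = 6
j=2,n=3: acc = 6+6 = 12
j=2,n=4: acc = 12+8 = 20
j=3,n=0: acc = 20+0 = 20
j=3,n=1: acc = 20+3 = 23
j=3,n=2: acc = 23+6 = 29
j=3,n=3: acc = 29+9 = 38
j=3,n=4: acc = 38+12 = 50
j=3,n=5: acc = 50+15 = 65
j=4,n=0: acc = 65+0 = 65
j=4,n=1: acc = 65+4 = 69
j=4,n=2: acc = 69+8 = 77
j=4,n=3: acc = 77+12 = 89
j=4,n=4: acc = 89+16 = 105
j=4,n=5: acc = 105+20 = 125
j=4,n=6: acc = 125+24 = 149
j=5,n=0: acc = 149+0 = 149
j=5,n=1: acc = 149+5 = 154
j=5,n=2: acc = 154+10 = 164
j=5,n=3: acc = 164+15 = 179
j=5,n=4: acc = 179+20 = 199
j=5,n=5: acc = 199+25 = 224
j=5,n=6: acc = 224+30 = 254
j=5,n=7: acc = 254+35 = 289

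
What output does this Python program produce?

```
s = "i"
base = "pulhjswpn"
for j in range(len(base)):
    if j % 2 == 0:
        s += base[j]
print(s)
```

ipljwn

j=0: add 'p' → 'ip'
j=1: skip
j=2: add 'l' → 'ipl'
j=3: skip
j=4: add 'j' → 'iplj'
j=5: skip
j=6: add 'w' → 'ipljw'
j=7: skip
j=8: add 'n' → 'ipljwn'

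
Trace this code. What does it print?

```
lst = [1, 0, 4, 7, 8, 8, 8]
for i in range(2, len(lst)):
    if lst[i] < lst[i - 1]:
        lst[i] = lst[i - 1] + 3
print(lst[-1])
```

8

i=2: 4>=0, unchanged → [1, 0, 4, 7, 8, 8, 8]
i=3: 7>=4, unchanged → [1, 0, 4, 7, 8, 8, 8]
i=4: 8>=7, unchanged → [1, 0, 4, 7, 8, 8, 8]
i=5: 8>=8, unchanged → [1, 0, 4, 7, 8, 8, 8]
i=6: 8>=8, unchanged → [1, 0, 4, 7, 8, 8, 8]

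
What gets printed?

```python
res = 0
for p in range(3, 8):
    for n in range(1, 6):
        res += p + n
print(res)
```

200

p=3,n=1: res = 0+4 = 4
p=3,n=2: res = 4+5 = 9
p=3,n=3: res = 9+6 = 15
p=3,n=4: res = 15+7 = 22
p=3,n=5: res = 22+8 = 30
p=4,n=1: res = 30+5 = 35
p=4,n=2: res = 35+6 = 41
p=4,n=3: res = 41+7 = 48
p=4,n=4: res = 48+8 = 56
p=4,n=5: res = 56+9 = 65
p=5,n=1: res = 65+6 = 71
p=5,n=2: res = 71+7 = 78
p=5,n=3: res = 78+8 = 86
p=5,n=4: res = 86+9 = 95
p=5,n=5: res = 95+10 = 105
p=6,n=1: res = 105+7 = 112
p=6,n=2: res = 112+8 = 120
p=6,n=3: res = 120+9 = 129
p=6,n=4: res = 129+10 = 139
p=6,n=5: res = 139+11 = 150
p=7,n=1: res = 150+8 = 158
p=7,n=2: res = 158+9 = 167
p=7,n=3: res = 167+10 = 177
p=7,n=4: res = 177+11 = 188
p=7,n=5: res = 188+12 = 200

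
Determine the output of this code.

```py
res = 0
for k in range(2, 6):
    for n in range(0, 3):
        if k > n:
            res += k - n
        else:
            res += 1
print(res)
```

k=2,n=0: 2>0, res = 0+2 = 2
k=2,n=1: 2>1, res = 2+1 = 3
k=2,n=2: not 2>2, res = 3+1 = 4
k=3,n=0: 3>0, res = 4+3 = 7
k=3,n=1: 3>1, res = 7+2 = 9
k=3,n=2: 3>2, res = 9+1 = 10
k=4,n=0: 4>0, res = 10+4 = 14
k=4,n=1: 4>1, res = 14+3 = 17
k=4,n=2: 4>2, res = 17+2 = 19
k=5,n=0: 5>0, res = 19+5 = 24
k=5,n=1: 5>1, res = 24+4 = 28
k=5,n=2: 5>2, res = 28+3 = 31

31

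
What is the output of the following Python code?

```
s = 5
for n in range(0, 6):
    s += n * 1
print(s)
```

n=0: s = 5+0*1 = 5
n=1: s = 5+1*1 = 6
n=2: s = 6+2*1 = 8
n=3: s = 8+3*1 = 11
n=4: s = 11+4*1 = 15
n=5: s = 15+5*1 = 20

20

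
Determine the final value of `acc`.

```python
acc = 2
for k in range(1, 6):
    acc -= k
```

k=1: acc = 2-1 = 1
k=2: acc = 1-2 = -1
k=3: acc = (-1)-3 = -4
k=4: acc = (-4)-4 = -8
k=5: acc = (-8)-5 = -13

-13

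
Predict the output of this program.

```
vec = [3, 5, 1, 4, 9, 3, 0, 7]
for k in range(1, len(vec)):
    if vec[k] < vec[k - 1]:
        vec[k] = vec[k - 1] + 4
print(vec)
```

k=1: 5>=3, unchanged → [3, 5, 1, 4, 9, 3, 0, 7]
k=2: 1<5, vec[2] = 5+4 = 9 → [3, 5, 9, 4, 9, 3, 0, 7]
k=3: 4<9, vec[3] = 9+4 = 13 → [3, 5, 9, 13, 9, 3, 0, 7]
k=4: 9<13, vec[4] = 13+4 = 17 → [3, 5, 9, 13, 17, 3, 0, 7]
k=5: 3<17, vec[5] = 17+4 = 21 → [3, 5, 9, 13, 17, 21, 0, 7]
k=6: 0<21, vec[6] = 21+4 = 25 → [3, 5, 9, 13, 17, 21, 25, 7]
k=7: 7<25, vec[7] = 25+4 = 29 → [3, 5, 9, 13, 17, 21, 25, 29]

[3, 5, 9, 13, 17, 21, 25, 29]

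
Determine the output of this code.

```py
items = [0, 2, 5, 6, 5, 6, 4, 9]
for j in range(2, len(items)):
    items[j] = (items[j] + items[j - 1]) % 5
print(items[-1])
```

2

j=2: items[2] = (5+2)%5 = 2 → [0, 2, 2, 6, 5, 6, 4, 9]
j=3: items[3] = (6+2)%5 = 3 → [0, 2, 2, 3, 5, 6, 4, 9]
j=4: items[4] = (5+3)%5 = 3 → [0, 2, 2, 3, 3, 6, 4, 9]
j=5: items[5] = (6+3)%5 = 4 → [0, 2, 2, 3, 3, 4, 4, 9]
j=6: items[6] = (4+4)%5 = 3 → [0, 2, 2, 3, 3, 4, 3, 9]
j=7: items[7] = (9+3)%5 = 2 → [0, 2, 2, 3, 3, 4, 3, 2]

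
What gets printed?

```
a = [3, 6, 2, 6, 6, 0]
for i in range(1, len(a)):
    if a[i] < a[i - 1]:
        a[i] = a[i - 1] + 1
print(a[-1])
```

10

i=1: 6>=3, unchanged → [3, 6, 2, 6, 6, 0]
i=2: 2<6, a[2] = 6+1 = 7 → [3, 6, 7, 6, 6, 0]
i=3: 6<7, a[3] = 7+1 = 8 → [3, 6, 7, 8, 6, 0]
i=4: 6<8, a[4] = 8+1 = 9 → [3, 6, 7, 8, 9, 0]
i=5: 0<9, a[5] = 9+1 = 10 → [3, 6, 7, 8, 9, 10]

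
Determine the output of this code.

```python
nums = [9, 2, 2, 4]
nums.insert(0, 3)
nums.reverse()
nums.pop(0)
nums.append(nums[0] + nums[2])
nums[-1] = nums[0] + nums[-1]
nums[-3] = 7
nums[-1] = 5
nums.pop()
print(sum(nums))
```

14

insert 3 at 0 → [3, 9, 2, 2, 4]
reverse → [4, 2, 2, 9, 3]
pop(0) removes 4 → [2, 2, 9, 3]
append nums[0]+nums[2] = 2+9 = 11 → [2, 2, 9, 3, 11]
nums[-1] = nums[0]+nums[-1] = 2+11 = 13 → [2, 2, 9, 3, 13]
nums[-3] = 7 → [2, 2, 7, 3, 13]
nums[-1] = 5 → [2, 2, 7, 3, 5]
pop() removes 5 → [2, 2, 7, 3]
sum = 14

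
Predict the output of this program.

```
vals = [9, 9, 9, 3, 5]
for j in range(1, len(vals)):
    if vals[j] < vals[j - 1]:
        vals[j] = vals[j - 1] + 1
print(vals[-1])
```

j=1: 9>=9, unchanged → [9, 9, 9, 3, 5]
j=2: 9>=9, unchanged → [9, 9, 9, 3, 5]
j=3: 3<9, vals[3] = 9+1 = 10 → [9, 9, 9, 10, 5]
j=4: 5<10, vals[4] = 10+1 = 11 → [9, 9, 9, 10, 11]

11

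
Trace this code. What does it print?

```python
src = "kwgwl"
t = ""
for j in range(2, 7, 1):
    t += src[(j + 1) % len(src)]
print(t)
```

wlkwg

j=2: add src[3]='w' → 'w'
j=3: add src[4]='l' → 'wl'
j=4: add src[0]='k' → 'wlk'
j=5: add src[1]='w' → 'wlkw'
j=6: add src[2]='g' → 'wlkwg'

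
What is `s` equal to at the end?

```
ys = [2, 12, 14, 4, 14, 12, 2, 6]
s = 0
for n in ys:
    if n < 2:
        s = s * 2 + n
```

0

n=2: not <2
n=12: not <2
n=14: not <2
n=4: not <2
n=14: not <2
n=12: not <2
n=2: not <2
n=6: not <2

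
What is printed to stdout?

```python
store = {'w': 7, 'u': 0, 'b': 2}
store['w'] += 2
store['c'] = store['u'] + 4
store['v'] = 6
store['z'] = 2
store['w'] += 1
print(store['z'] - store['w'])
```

store['w'] = 7+2 = 9 → {'w': 9, 'u': 0, 'b': 2}
store['c'] = store['u']+4 = 4 → {'w': 9, 'u': 0, 'b': 2, 'c': 4}
store['v'] = 6 → {'w': 9, 'u': 0, 'b': 2, 'c': 4, 'v': 6}
store['z'] = 2 → {'w': 9, 'u': 0, 'b': 2, 'c': 4, 'v': 6, 'z': 2}
store['w'] = 9+1 = 10 → {'w': 10, 'u': 0, 'b': 2, 'c': 4, 'v': 6, 'z': 2}
store['z']-store['w'] = 2-10 = -8

-8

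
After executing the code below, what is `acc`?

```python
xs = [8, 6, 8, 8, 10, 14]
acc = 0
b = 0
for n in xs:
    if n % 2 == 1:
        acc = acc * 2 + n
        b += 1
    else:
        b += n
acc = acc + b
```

54

n=8: not odd; b=8
n=6: not odd; b=14
n=8: not odd; b=22
n=8: not odd; b=30
n=10: not odd; b=40
n=14: not odd; b=54
acc+b = 0+54 = 54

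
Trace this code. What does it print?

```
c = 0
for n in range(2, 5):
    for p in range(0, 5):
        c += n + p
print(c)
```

75

n=2,p=0: c = 0+2 = 2
n=2,p=1: c = 2+3 = 5
n=2,p=2: c = 5+4 = 9
n=2,p=3: c = 9+5 = 14
n=2,p=4: c = 14+6 = 20
n=3,p=0: c = 20+3 = 23
n=3,p=1: c = 23+4 = 27
n=3,p=2: c = 27+5 = 32
n=3,p=3: c = 32+6 = 38
n=3,p=4: c = 38+7 = 45
n=4,p=0: c = 45+4 = 49
n=4,p=1: c = 49+5 = 54
n=4,p=2: c = 54+6 = 60
n=4,p=3: c = 60+7 = 67
n=4,p=4: c = 67+8 = 75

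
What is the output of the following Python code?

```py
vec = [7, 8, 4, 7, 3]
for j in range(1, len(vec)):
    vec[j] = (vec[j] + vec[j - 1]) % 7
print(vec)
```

j=1: vec[1] = (8+7)%7 = 1 → [7, 1, 4, 7, 3]
j=2: vec[2] = (4+1)%7 = 5 → [7, 1, 5, 7, 3]
j=3: vec[3] = (7+5)%7 = 5 → [7, 1, 5, 5, 3]
j=4: vec[4] = (3+5)%7 = 1 → [7, 1, 5, 5, 1]

[7, 1, 5, 5, 1]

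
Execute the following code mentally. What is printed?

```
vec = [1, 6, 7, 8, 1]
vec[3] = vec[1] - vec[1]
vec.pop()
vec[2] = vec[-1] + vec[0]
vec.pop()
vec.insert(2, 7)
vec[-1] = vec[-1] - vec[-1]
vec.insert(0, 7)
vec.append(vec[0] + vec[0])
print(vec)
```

[7, 1, 6, 7, 0, 14]

vec[3] = vec[1]-vec[1] = 6-6 = 0 → [1, 6, 7, 0, 1]
pop() removes 1 → [1, 6, 7, 0]
vec[2] = vec[-1]+vec[0] = 0+1 = 1 → [1, 6, 1, 0]
pop() removes 0 → [1, 6, 1]
insert 7 at 2 → [1, 6, 7, 1]
vec[-1] = vec[-1]-vec[-1] = 1-1 = 0 → [1, 6, 7, 0]
insert 7 at 0 → [7, 1, 6, 7, 0]
append vec[0]+vec[0] = 7+7 = 14 → [7, 1, 6, 7, 0, 14]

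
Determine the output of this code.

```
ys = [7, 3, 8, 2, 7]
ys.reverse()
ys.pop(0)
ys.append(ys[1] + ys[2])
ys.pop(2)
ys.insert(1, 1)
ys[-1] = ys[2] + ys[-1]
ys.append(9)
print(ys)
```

reverse → [7, 2, 8, 3, 7]
pop(0) removes 7 → [2, 8, 3, 7]
append ys[1]+ys[2] = 8+3 = 11 → [2, 8, 3, 7, 11]
pop(2) removes 3 → [2, 8, 7, 11]
insert 1 at 1 → [2, 1, 8, 7, 11]
ys[-1] = ys[2]+ys[-1] = 8+11 = 19 → [2, 1, 8, 7, 19]
append 9 → [2, 1, 8, 7, 19, 9]

[2, 1, 8, 7, 19, 9]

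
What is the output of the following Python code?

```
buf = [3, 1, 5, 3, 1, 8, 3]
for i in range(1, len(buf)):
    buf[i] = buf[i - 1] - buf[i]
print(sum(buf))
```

i=1: buf[1] = 3-1 = 2 → [3, 2, 5, 3, 1, 8, 3]
i=2: buf[2] = 2-5 = -3 → [3, 2, -3, 3, 1, 8, 3]
i=3: buf[3] = (-3)-3 = -6 → [3, 2, -3, -6, 1, 8, 3]
i=4: buf[4] = (-6)-1 = -7 → [3, 2, -3, -6, -7, 8, 3]
i=5: buf[5] = (-7)-8 = -15 → [3, 2, -3, -6, -7, -15, 3]
i=6: buf[6] = (-15)-3 = -18 → [3, 2, -3, -6, -7, -15, -18]
sum = -44

-44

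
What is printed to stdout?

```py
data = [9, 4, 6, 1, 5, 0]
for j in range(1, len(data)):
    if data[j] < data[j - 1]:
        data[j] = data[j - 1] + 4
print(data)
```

[9, 13, 17, 21, 25, 29]

j=1: 4<9, data[1] = 9+4 = 13 → [9, 13, 6, 1, 5, 0]
j=2: 6<13, data[2] = 13+4 = 17 → [9, 13, 17, 1, 5, 0]
j=3: 1<17, data[3] = 17+4 = 21 → [9, 13, 17, 21, 5, 0]
j=4: 5<21, data[4] = 21+4 = 25 → [9, 13, 17, 21, 25, 0]
j=5: 0<25, data[5] = 25+4 = 29 → [9, 13, 17, 21, 25, 29]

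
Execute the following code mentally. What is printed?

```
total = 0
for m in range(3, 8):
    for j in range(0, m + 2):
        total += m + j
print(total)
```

295

m=3,j=0: total = 0+3 = 3
m=3,j=1: total = 3+4 = 7
m=3,j=2: total = 7+5 = 12
m=3,j=3: total = 12+6 = 18
m=3,j=4: total = 18+7 = 25
m=4,j=0: total = 25+4 = 29
m=4,j=1: total = 29+5 = 34
m=4,j=2: total = 34+6 = 40
m=4,j=3: total = 40+7 = 47
m=4,j=4: total = 47+8 = 55
m=4,j=5: total = 55+9 = 64
m=5,j=0: total = 64+5 = 69
m=5,j=1: total = 69+6 = 75
m=5,j=2: total = 75+7 = 82
m=5,j=3: total = 82+8 = 90
m=5,j=4: total = 90+9 = 99
m=5,j=5: total = 99+10 = 109
m=5,j=6: total = 109+11 = 120
m=6,j=0: total = 120+6 = 126
m=6,j=1: total = 126+7 = 133
m=6,j=2: total = 133+8 = 141
m=6,j=3: total = 141+9 = 150
m=6,j=4: total = 150+10 = 160
m=6,j=5: total = 160+11 = 171
m=6,j=6: total = 171+12 = 183
m=6,j=7: total = 183+13 = 196
m=7,j=0: total = 196+7 = 203
m=7,j=1: total = 203+8 = 211
m=7,j=2: total = 211+9 = 220
m=7,j=3: total = 220+10 = 230
m=7,j=4: total = 230+11 = 241
m=7,j=5: total = 241+12 = 253
m=7,j=6: total = 253+13 = 266
m=7,j=7: total = 266+14 = 280
m=7,j=8: total = 280+15 = 295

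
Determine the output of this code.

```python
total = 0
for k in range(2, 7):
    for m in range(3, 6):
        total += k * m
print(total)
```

240

k=2,m=3: total = 0+6 = 6
k=2,m=4: total = 6+8 = 14
k=2,m=5: total = 14+10 = 24
k=3,m=3: total = 24+9 = 33
k=3,m=4: total = 33+12 = 45
k=3,m=5: total = 45+15 = 60
k=4,m=3: total = 60+12 = 72
k=4,m=4: total = 72+16 = 88
k=4,m=5: total = 88+20 = 108
k=5,m=3: total = 108+15 = 123
k=5,m=4: total = 123+20 = 143
k=5,m=5: total = 143+25 = 168
k=6,m=3: total = 168+18 = 186
k=6,m=4: total = 186+24 = 210
k=6,m=5: total = 210+30 = 240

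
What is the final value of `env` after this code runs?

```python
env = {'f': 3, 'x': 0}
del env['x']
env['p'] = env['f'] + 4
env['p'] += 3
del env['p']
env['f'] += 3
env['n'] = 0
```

del 'x' → {'f': 3}
env['p'] = env['f']+4 = 7 → {'f': 3, 'p': 7}
env['p'] = 7+3 = 10 → {'f': 3, 'p': 10}
del 'p' → {'f': 3}
env['f'] = 3+3 = 6 → {'f': 6}
env['n'] = 0 → {'f': 6, 'n': 0}

{'f': 6, 'n': 0}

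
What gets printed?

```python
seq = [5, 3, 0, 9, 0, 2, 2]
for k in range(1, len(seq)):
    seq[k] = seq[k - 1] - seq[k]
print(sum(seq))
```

k=1: seq[1] = 5-3 = 2 → [5, 2, 0, 9, 0, 2, 2]
k=2: seq[2] = 2-0 = 2 → [5, 2, 2, 9, 0, 2, 2]
k=3: seq[3] = 2-9 = -7 → [5, 2, 2, -7, 0, 2, 2]
k=4: seq[4] = (-7)-0 = -7 → [5, 2, 2, -7, -7, 2, 2]
k=5: seq[5] = (-7)-2 = -9 → [5, 2, 2, -7, -7, -9, 2]
k=6: seq[6] = (-9)-2 = -11 → [5, 2, 2, -7, -7, -9, -11]
sum = -25

-25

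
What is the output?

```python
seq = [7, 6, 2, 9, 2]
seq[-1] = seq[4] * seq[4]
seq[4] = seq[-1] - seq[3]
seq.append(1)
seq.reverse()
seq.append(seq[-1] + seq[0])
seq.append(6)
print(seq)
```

seq[-1] = seq[4]*seq[4] = 2*2 = 4 → [7, 6, 2, 9, 4]
seq[4] = seq[-1]-seq[3] = 4-9 = -5 → [7, 6, 2, 9, -5]
append 1 → [7, 6, 2, 9, -5, 1]
reverse → [1, -5, 9, 2, 6, 7]
append seq[-1]+seq[0] = 7+1 = 8 → [1, -5, 9, 2, 6, 7, 8]
append 6 → [1, -5, 9, 2, 6, 7, 8, 6]

[1, -5, 9, 2, 6, 7, 8, 6]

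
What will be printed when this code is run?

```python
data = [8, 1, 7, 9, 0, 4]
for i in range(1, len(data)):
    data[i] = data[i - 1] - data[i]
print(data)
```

i=1: data[1] = 8-1 = 7 → [8, 7, 7, 9, 0, 4]
i=2: data[2] = 7-7 = 0 → [8, 7, 0, 9, 0, 4]
i=3: data[3] = 0-9 = -9 → [8, 7, 0, -9, 0, 4]
i=4: data[4] = (-9)-0 = -9 → [8, 7, 0, -9, -9, 4]
i=5: data[5] = (-9)-4 = -13 → [8, 7, 0, -9, -9, -13]

[8, 7, 0, -9, -9, -13]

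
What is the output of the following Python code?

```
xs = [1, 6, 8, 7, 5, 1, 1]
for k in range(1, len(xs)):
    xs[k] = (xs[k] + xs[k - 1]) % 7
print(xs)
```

k=1: xs[1] = (6+1)%7 = 0 → [1, 0, 8, 7, 5, 1, 1]
k=2: xs[2] = (8+0)%7 = 1 → [1, 0, 1, 7, 5, 1, 1]
k=3: xs[3] = (7+1)%7 = 1 → [1, 0, 1, 1, 5, 1, 1]
k=4: xs[4] = (5+1)%7 = 6 → [1, 0, 1, 1, 6, 1, 1]
k=5: xs[5] = (1+6)%7 = 0 → [1, 0, 1, 1, 6, 0, 1]
k=6: xs[6] = (1+0)%7 = 1 → [1, 0, 1, 1, 6, 0, 1]

[1, 0, 1, 1, 6, 0, 1]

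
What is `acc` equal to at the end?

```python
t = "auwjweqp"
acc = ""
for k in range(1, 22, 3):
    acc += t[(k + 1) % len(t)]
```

'weajquw'

k=1: add t[2]='w' → 'w'
k=4: add t[5]='e' → 'we'
k=7: add t[0]='a' → 'wea'
k=10: add t[3]='j' → 'weaj'
k=13: add t[6]='q' → 'weajq'
k=16: add t[1]='u' → 'weajqu'
k=19: add t[4]='w' → 'weajquw'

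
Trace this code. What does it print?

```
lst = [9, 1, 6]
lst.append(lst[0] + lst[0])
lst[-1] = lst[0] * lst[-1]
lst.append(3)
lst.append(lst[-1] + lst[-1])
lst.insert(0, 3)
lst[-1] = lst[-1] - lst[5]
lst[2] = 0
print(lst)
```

[3, 9, 0, 6, 162, 3, 3]

append lst[0]+lst[0] = 9+9 = 18 → [9, 1, 6, 18]
lst[-1] = lst[0]*lst[-1] = 9*18 = 162 → [9, 1, 6, 162]
append 3 → [9, 1, 6, 162, 3]
append lst[-1]+lst[-1] = 3+3 = 6 → [9, 1, 6, 162, 3, 6]
insert 3 at 0 → [3, 9, 1, 6, 162, 3, 6]
lst[-1] = lst[-1]-lst[5] = 6-3 = 3 → [3, 9, 1, 6, 162, 3, 3]
lst[2] = 0 → [3, 9, 0, 6, 162, 3, 3]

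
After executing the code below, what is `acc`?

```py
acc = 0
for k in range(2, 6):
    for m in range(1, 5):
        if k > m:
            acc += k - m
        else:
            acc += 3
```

38

k=2,m=1: 2>1, acc = 0+1 = 1
k=2,m=2: not 2>2, acc = 1+3 = 4
k=2,m=3: not 2>3, acc = 4+3 = 7
k=2,m=4: not 2>4, acc = 7+3 = 10
k=3,m=1: 3>1, acc = 10+2 = 12
k=3,m=2: 3>2, acc = 12+1 = 13
k=3,m=3: not 3>3, acc = 13+3 = 16
k=3,m=4: not 3>4, acc = 16+3 = 19
k=4,m=1: 4>1, acc = 19+3 = 22
k=4,m=2: 4>2, acc = 22+2 = 24
k=4,m=3: 4>3, acc = 24+1 = 25
k=4,m=4: not 4>4, acc = 25+3 = 28
k=5,m=1: 5>1, acc = 28+4 = 32
k=5,m=2: 5>2, acc = 32+3 = 35
k=5,m=3: 5>3, acc = 35+2 = 37
k=5,m=4: 5>4, acc = 37+1 = 38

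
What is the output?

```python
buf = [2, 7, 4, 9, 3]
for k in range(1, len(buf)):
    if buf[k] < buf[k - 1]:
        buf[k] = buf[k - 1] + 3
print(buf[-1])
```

16

k=1: 7>=2, unchanged → [2, 7, 4, 9, 3]
k=2: 4<7, buf[2] = 7+3 = 10 → [2, 7, 10, 9, 3]
k=3: 9<10, buf[3] = 10+3 = 13 → [2, 7, 10, 13, 3]
k=4: 3<13, buf[4] = 13+3 = 16 → [2, 7, 10, 13, 16]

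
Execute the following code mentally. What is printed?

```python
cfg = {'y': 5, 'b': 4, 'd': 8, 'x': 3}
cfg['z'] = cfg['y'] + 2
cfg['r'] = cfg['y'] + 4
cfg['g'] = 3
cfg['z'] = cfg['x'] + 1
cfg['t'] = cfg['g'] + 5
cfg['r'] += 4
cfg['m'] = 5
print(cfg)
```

cfg['z'] = cfg['y']+2 = 7 → {'y': 5, 'b': 4, 'd': 8, 'x': 3, 'z': 7}
cfg['r'] = cfg['y']+4 = 9 → {'y': 5, 'b': 4, 'd': 8, 'x': 3, 'z': 7, 'r': 9}
cfg['g'] = 3 → {'y': 5, 'b': 4, 'd': 8, 'x': 3, 'z': 7, 'r': 9, 'g': 3}
cfg['z'] = cfg['x']+1 = 4 → {'y': 5, 'b': 4, 'd': 8, 'x': 3, 'z': 4, 'r': 9, 'g': 3}
cfg['t'] = cfg['g']+5 = 8 → {'y': 5, 'b': 4, 'd': 8, 'x': 3, 'z': 4, 'r': 9, 'g': 3, 't': 8}
cfg['r'] = 9+4 = 13 → {'y': 5, 'b': 4, 'd': 8, 'x': 3, 'z': 4, 'r': 13, 'g': 3, 't': 8}
cfg['m'] = 5 → {'y': 5, 'b': 4, 'd': 8, 'x': 3, 'z': 4, 'r': 13, 'g': 3, 't': 8, 'm': 5}

{'y': 5, 'b': 4, 'd': 8, 'x': 3, 'z': 4, 'r': 13, 'g': 3, 't': 8, 'm': 5}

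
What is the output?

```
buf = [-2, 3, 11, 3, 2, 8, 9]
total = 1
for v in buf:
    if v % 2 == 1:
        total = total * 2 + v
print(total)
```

99

v=-2: not odd
v=3: odd, total = 1*2+3 = 5
v=11: odd, total = 5*2+11 = 21
v=3: odd, total = 21*2+3 = 45
v=2: not odd
v=8: not odd
v=9: odd, total = 45*2+9 = 99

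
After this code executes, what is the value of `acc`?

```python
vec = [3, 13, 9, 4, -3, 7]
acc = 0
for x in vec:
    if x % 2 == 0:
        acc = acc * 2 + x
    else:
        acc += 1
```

x=3: not even, acc = 0+1 = 1
x=13: not even, acc = 1+1 = 2
x=9: not even, acc = 2+1 = 3
x=4: even, acc = 3*2+4 = 10
x=-3: not even, acc = 10+1 = 11
x=7: not even, acc = 11+1 = 12

12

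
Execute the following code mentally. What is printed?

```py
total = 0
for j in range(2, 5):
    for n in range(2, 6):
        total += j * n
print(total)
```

126

j=2,n=2: total = 0+4 = 4
j=2,n=3: total = 4+6 = 10
j=2,n=4: total = 10+8 = 18
j=2,n=5: total = 18+10 = 28
j=3,n=2: total = 28+6 = 34
j=3,n=3: total = 34+9 = 43
j=3,n=4: total = 43+12 = 55
j=3,n=5: total = 55+15 = 70
j=4,n=2: total = 70+8 = 78
j=4,n=3: total = 78+12 = 90
j=4,n=4: total = 90+16 = 106
j=4,n=5: total = 106+20 = 126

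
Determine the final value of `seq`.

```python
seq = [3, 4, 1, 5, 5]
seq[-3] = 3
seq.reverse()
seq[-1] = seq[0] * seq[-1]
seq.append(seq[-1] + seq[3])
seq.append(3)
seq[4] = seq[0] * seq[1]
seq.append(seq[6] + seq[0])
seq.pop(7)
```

[5, 5, 3, 4, 25, 19, 3]

seq[-3] = 3 → [3, 4, 3, 5, 5]
reverse → [5, 5, 3, 4, 3]
seq[-1] = seq[0]*seq[-1] = 5*3 = 15 → [5, 5, 3, 4, 15]
append seq[-1]+seq[3] = 15+4 = 19 → [5, 5, 3, 4, 15, 19]
append 3 → [5, 5, 3, 4, 15, 19, 3]
seq[4] = seq[0]*seq[1] = 5*5 = 25 → [5, 5, 3, 4, 25, 19, 3]
append seq[6]+seq[0] = 3+5 = 8 → [5, 5, 3, 4, 25, 19, 3, 8]
pop(7) removes 8 → [5, 5, 3, 4, 25, 19, 3]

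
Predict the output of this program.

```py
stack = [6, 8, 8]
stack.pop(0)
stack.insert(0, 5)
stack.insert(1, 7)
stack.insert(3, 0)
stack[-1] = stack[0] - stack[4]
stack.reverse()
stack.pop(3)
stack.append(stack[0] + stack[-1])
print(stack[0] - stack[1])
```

pop(0) removes 6 → [8, 8]
insert 5 at 0 → [5, 8, 8]
insert 7 at 1 → [5, 7, 8, 8]
insert 0 at 3 → [5, 7, 8, 0, 8]
stack[-1] = stack[0]-stack[4] = 5-8 = -3 → [5, 7, 8, 0, -3]
reverse → [-3, 0, 8, 7, 5]
pop(3) removes 7 → [-3, 0, 8, 5]
append stack[0]+stack[-1] = (-3)+5 = 2 → [-3, 0, 8, 5, 2]
stack[0]-stack[1] = (-3)-0 = -3

-3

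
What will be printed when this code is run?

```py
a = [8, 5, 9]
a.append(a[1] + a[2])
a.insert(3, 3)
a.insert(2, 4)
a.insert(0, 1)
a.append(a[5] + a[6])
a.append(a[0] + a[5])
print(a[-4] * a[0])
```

3

append a[1]+a[2] = 5+9 = 14 → [8, 5, 9, 14]
insert 3 at 3 → [8, 5, 9, 3, 14]
insert 4 at 2 → [8, 5, 4, 9, 3, 14]
insert 1 at 0 → [1, 8, 5, 4, 9, 3, 14]
append a[5]+a[6] = 3+14 = 17 → [1, 8, 5, 4, 9, 3, 14, 17]
append a[0]+a[5] = 1+3 = 4 → [1, 8, 5, 4, 9, 3, 14, 17, 4]
a[-4]*a[0] = 3*1 = 3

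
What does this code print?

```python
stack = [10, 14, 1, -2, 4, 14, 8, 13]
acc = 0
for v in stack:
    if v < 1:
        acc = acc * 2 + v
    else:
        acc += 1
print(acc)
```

8

v=10: not <1, acc = 0+1 = 1
v=14: not <1, acc = 1+1 = 2
v=1: not <1, acc = 2+1 = 3
v=-2: <1, acc = 3*2+(-2) = 4
v=4: not <1, acc = 4+1 = 5
v=14: not <1, acc = 5+1 = 6
v=8: not <1, acc = 6+1 = 7
v=13: not <1, acc = 7+1 = 8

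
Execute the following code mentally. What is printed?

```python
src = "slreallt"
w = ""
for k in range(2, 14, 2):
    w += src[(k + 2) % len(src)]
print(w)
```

k=2: add src[4]='a' → 'a'
k=4: add src[6]='l' → 'al'
k=6: add src[0]='s' → 'als'
k=8: add src[2]='r' → 'alsr'
k=10: add src[4]='a' → 'alsra'
k=12: add src[6]='l' → 'alsral'

alsral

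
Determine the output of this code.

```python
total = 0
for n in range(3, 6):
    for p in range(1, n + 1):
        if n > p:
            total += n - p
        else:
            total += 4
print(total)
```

31

n=3,p=1: 3>1, total = 0+2 = 2
n=3,p=2: 3>2, total = 2+1 = 3
n=3,p=3: not 3>3, total = 3+4 = 7
n=4,p=1: 4>1, total = 7+3 = 10
n=4,p=2: 4>2, total = 10+2 = 12
n=4,p=3: 4>3, total = 12+1 = 13
n=4,p=4: not 4>4, total = 13+4 = 17
n=5,p=1: 5>1, total = 17+4 = 21
n=5,p=2: 5>2, total = 21+3 = 24
n=5,p=3: 5>3, total = 24+2 = 26
n=5,p=4: 5>4, total = 26+1 = 27
n=5,p=5: not 5>5, total = 27+4 = 31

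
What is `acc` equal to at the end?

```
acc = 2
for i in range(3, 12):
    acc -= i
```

i=3: acc = 2-3 = -1
i=4: acc = (-1)-4 = -5
i=5: acc = (-5)-5 = -10
i=6: acc = (-10)-6 = -16
i=7: acc = (-16)-7 = -23
i=8: acc = (-23)-8 = -31
i=9: acc = (-31)-9 = -40
i=10: acc = (-40)-10 = -50
i=11: acc = (-50)-11 = -61

-61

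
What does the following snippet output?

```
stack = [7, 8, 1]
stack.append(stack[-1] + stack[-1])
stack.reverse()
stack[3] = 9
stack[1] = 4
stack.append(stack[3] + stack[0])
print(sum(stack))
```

34

append stack[-1]+stack[-1] = 1+1 = 2 → [7, 8, 1, 2]
reverse → [2, 1, 8, 7]
stack[3] = 9 → [2, 1, 8, 9]
stack[1] = 4 → [2, 4, 8, 9]
append stack[3]+stack[0] = 9+2 = 11 → [2, 4, 8, 9, 11]
sum = 34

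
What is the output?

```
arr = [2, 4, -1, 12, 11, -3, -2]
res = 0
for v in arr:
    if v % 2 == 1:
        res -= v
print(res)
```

v=2: not odd
v=4: not odd
v=-1: odd, res = 0-(-1) = 1
v=12: not odd
v=11: odd, res = 1-11 = -10
v=-3: odd, res = (-10)-(-3) = -7
v=-2: not odd

-7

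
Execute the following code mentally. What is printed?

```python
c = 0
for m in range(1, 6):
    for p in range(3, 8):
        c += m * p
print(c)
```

m=1,p=3: c = 0+3 = 3
m=1,p=4: c = 3+4 = 7
m=1,p=5: c = 7+5 = 12
m=1,p=6: c = 12+6 = 18
m=1,p=7: c = 18+7 = 25
m=2,p=3: c = 25+6 = 31
m=2,p=4: c = 31+8 = 39
m=2,p=5: c = 39+10 = 49
m=2,p=6: c = 49+12 = 61
m=2,p=7: c = 61+14 = 75
m=3,p=3: c = 75+9 = 84
m=3,p=4: c = 84+12 = 96
m=3,p=5: c = 96+15 = 111
m=3,p=6: c = 111+18 = 129
m=3,p=7: c = 129+21 = 150
m=4,p=3: c = 150+12 = 162
m=4,p=4: c = 162+16 = 178
m=4,p=5: c = 178+20 = 198
m=4,p=6: c = 198+24 = 222
m=4,p=7: c = 222+28 = 250
m=5,p=3: c = 250+15 = 265
m=5,p=4: c = 265+20 = 285
m=5,p=5: c = 285+25 = 310
m=5,p=6: c = 310+30 = 340
m=5,p=7: c = 340+35 = 375

375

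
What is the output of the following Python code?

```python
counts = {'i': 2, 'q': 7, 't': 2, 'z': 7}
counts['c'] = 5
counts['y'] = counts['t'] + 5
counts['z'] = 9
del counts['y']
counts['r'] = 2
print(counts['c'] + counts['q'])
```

12

counts['c'] = 5 → {'i': 2, 'q': 7, 't': 2, 'z': 7, 'c': 5}
counts['y'] = counts['t']+5 = 7 → {'i': 2, 'q': 7, 't': 2, 'z': 7, 'c': 5, 'y': 7}
counts['z'] = 9 → {'i': 2, 'q': 7, 't': 2, 'z': 9, 'c': 5, 'y': 7}
del 'y' → {'i': 2, 'q': 7, 't': 2, 'z': 9, 'c': 5}
counts['r'] = 2 → {'i': 2, 'q': 7, 't': 2, 'z': 9, 'c': 5, 'r': 2}
counts['c']+counts['q'] = 5+7 = 12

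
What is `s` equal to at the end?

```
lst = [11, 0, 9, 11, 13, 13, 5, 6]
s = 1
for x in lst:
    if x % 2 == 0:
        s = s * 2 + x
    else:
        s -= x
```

x=11: not even, s = 1-11 = -10
x=0: even, s = (-10)*2+0 = -20
x=9: not even, s = (-20)-9 = -29
x=11: not even, s = (-29)-11 = -40
x=13: not even, s = (-40)-13 = -53
x=13: not even, s = (-53)-13 = -66
x=5: not even, s = (-66)-5 = -71
x=6: even, s = (-71)*2+6 = -136

-136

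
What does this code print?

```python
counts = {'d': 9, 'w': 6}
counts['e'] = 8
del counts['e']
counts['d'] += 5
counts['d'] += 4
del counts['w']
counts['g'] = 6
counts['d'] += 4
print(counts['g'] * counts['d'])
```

counts['e'] = 8 → {'d': 9, 'w': 6, 'e': 8}
del 'e' → {'d': 9, 'w': 6}
counts['d'] = 9+5 = 14 → {'d': 14, 'w': 6}
counts['d'] = 14+4 = 18 → {'d': 18, 'w': 6}
del 'w' → {'d': 18}
counts['g'] = 6 → {'d': 18, 'g': 6}
counts['d'] = 18+4 = 22 → {'d': 22, 'g': 6}
counts['g']*counts['d'] = 6*22 = 132

132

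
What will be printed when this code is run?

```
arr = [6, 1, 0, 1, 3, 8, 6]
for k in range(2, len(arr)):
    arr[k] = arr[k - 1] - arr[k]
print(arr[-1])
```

k=2: arr[2] = 1-0 = 1 → [6, 1, 1, 1, 3, 8, 6]
k=3: arr[3] = 1-1 = 0 → [6, 1, 1, 0, 3, 8, 6]
k=4: arr[4] = 0-3 = -3 → [6, 1, 1, 0, -3, 8, 6]
k=5: arr[5] = (-3)-8 = -11 → [6, 1, 1, 0, -3, -11, 6]
k=6: arr[6] = (-11)-6 = -17 → [6, 1, 1, 0, -3, -11, -17]

-17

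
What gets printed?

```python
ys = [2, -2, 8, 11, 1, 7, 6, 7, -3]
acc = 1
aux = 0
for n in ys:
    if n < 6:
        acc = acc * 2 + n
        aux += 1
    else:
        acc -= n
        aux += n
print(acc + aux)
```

-50

n=2: <6, acc = 1*2+2 = 4; aux=1
n=-2: <6, acc = 4*2+(-2) = 6; aux=2
n=8: not <6, acc = 6-8 = -2; aux=10
n=11: not <6, acc = (-2)-11 = -13; aux=21
n=1: <6, acc = (-13)*2+1 = -25; aux=22
n=7: not <6, acc = (-25)-7 = -32; aux=29
n=6: not <6, acc = (-32)-6 = -38; aux=35
n=7: not <6, acc = (-38)-7 = -45; aux=42
n=-3: <6, acc = (-45)*2+(-3) = -93; aux=43
acc+aux = (-93)+43 = -50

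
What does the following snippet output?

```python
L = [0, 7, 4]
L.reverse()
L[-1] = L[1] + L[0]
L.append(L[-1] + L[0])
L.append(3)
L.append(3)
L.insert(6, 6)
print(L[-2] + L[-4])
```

reverse → [4, 7, 0]
L[-1] = L[1]+L[0] = 7+4 = 11 → [4, 7, 11]
append L[-1]+L[0] = 11+4 = 15 → [4, 7, 11, 15]
append 3 → [4, 7, 11, 15, 3]
append 3 → [4, 7, 11, 15, 3, 3]
insert 6 at 6 → [4, 7, 11, 15, 3, 3, 6]
L[-2]+L[-4] = 3+15 = 18

18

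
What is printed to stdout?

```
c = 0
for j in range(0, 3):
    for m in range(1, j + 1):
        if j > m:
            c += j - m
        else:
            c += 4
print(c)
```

j=1,m=1: not 1>1, c = 0+4 = 4
j=2,m=1: 2>1, c = 4+1 = 5
j=2,m=2: not 2>2, c = 5+4 = 9

9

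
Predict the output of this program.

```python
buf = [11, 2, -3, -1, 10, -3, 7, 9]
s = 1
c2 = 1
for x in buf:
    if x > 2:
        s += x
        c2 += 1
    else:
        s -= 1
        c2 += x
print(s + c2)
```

x=11: >2, s = 1+11 = 12; c2=2
x=2: not >2, s = 12-1 = 11; c2=4
x=-3: not >2, s = 11-1 = 10; c2=1
x=-1: not >2, s = 10-1 = 9; c2=0
x=10: >2, s = 9+10 = 19; c2=1
x=-3: not >2, s = 19-1 = 18; c2=-2
x=7: >2, s = 18+7 = 25; c2=-1
x=9: >2, s = 25+9 = 34; c2=0
s+c2 = 34+0 = 34

34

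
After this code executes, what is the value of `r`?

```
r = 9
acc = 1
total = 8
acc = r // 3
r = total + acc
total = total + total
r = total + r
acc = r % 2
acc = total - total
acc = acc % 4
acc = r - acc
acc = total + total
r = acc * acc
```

acc = 9//3 = 3
r = 8+3 = 11
total = 8+8 = 16
r = 16+11 = 27
acc = 27%2 = 1
acc = 16-16 = 0
acc = 0%4 = 0
acc = 27-0 = 27
acc = 16+16 = 32
r = 32*32 = 1024

1024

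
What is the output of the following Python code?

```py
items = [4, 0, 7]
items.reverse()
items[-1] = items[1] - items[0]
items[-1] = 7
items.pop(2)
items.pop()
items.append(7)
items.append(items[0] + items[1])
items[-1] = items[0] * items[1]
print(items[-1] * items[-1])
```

reverse → [7, 0, 4]
items[-1] = items[1]-items[0] = 0-7 = -7 → [7, 0, -7]
items[-1] = 7 → [7, 0, 7]
pop(2) removes 7 → [7, 0]
pop() removes 0 → [7]
append 7 → [7, 7]
append items[0]+items[1] = 7+7 = 14 → [7, 7, 14]
items[-1] = items[0]*items[1] = 7*7 = 49 → [7, 7, 49]
items[-1]*items[-1] = 49*49 = 2401

2401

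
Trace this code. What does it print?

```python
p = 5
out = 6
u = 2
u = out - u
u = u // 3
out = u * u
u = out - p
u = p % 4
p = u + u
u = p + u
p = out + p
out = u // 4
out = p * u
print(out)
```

9

u = 6-2 = 4
u = 4//3 = 1
out = 1*1 = 1
u = 1-5 = -4
u = 5%4 = 1
p = 1+1 = 2
u = 2+1 = 3
p = 1+2 = 3
out = 3//4 = 0
out = 3*3 = 9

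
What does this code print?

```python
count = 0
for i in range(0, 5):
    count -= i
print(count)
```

-10

i=0: count = 0-0 = 0
i=1: count = 0-1 = -1
i=2: count = (-1)-2 = -3
i=3: count = (-3)-3 = -6
i=4: count = (-6)-4 = -10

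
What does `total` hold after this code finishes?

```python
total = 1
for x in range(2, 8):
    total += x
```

28

x=2: total = 1+2 = 3
x=3: total = 3+3 = 6
x=4: total = 6+4 = 10
x=5: total = 10+5 = 15
x=6: total = 15+6 = 21
x=7: total = 21+7 = 28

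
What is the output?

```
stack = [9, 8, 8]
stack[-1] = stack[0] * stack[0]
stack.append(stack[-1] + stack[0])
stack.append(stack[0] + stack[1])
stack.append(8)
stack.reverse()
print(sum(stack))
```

stack[-1] = stack[0]*stack[0] = 9*9 = 81 → [9, 8, 81]
append stack[-1]+stack[0] = 81+9 = 90 → [9, 8, 81, 90]
append stack[0]+stack[1] = 9+8 = 17 → [9, 8, 81, 90, 17]
append 8 → [9, 8, 81, 90, 17, 8]
reverse → [8, 17, 90, 81, 8, 9]
sum = 213

213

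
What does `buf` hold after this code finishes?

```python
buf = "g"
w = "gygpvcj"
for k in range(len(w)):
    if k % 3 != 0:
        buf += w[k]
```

'gygvc'

k=0: skip
k=1: add 'y' → 'gy'
k=2: add 'g' → 'gyg'
k=3: skip
k=4: add 'v' → 'gygv'
k=5: add 'c' → 'gygvc'
k=6: skip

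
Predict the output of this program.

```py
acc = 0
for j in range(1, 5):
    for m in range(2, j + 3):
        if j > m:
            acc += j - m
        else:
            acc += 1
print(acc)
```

j=1,m=2: not 1>2, acc = 0+1 = 1
j=1,m=3: not 1>3, acc = 1+1 = 2
j=2,m=2: not 2>2, acc = 2+1 = 3
j=2,m=3: not 2>3, acc = 3+1 = 4
j=2,m=4: not 2>4, acc = 4+1 = 5
j=3,m=2: 3>2, acc = 5+1 = 6
j=3,m=3: not 3>3, acc = 6+1 = 7
j=3,m=4: not 3>4, acc = 7+1 = 8
j=3,m=5: not 3>5, acc = 8+1 = 9
j=4,m=2: 4>2, acc = 9+2 = 11
j=4,m=3: 4>3, acc = 11+1 = 12
j=4,m=4: not 4>4, acc = 12+1 = 13
j=4,m=5: not 4>5, acc = 13+1 = 14
j=4,m=6: not 4>6, acc = 14+1 = 15

15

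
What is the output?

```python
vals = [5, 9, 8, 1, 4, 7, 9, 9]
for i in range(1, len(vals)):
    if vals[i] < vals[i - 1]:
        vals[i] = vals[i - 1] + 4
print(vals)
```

i=1: 9>=5, unchanged → [5, 9, 8, 1, 4, 7, 9, 9]
i=2: 8<9, vals[2] = 9+4 = 13 → [5, 9, 13, 1, 4, 7, 9, 9]
i=3: 1<13, vals[3] = 13+4 = 17 → [5, 9, 13, 17, 4, 7, 9, 9]
i=4: 4<17, vals[4] = 17+4 = 21 → [5, 9, 13, 17, 21, 7, 9, 9]
i=5: 7<21, vals[5] = 21+4 = 25 → [5, 9, 13, 17, 21, 25, 9, 9]
i=6: 9<25, vals[6] = 25+4 = 29 → [5, 9, 13, 17, 21, 25, 29, 9]
i=7: 9<29, vals[7] = 29+4 = 33 → [5, 9, 13, 17, 21, 25, 29, 33]

[5, 9, 13, 17, 21, 25, 29, 33]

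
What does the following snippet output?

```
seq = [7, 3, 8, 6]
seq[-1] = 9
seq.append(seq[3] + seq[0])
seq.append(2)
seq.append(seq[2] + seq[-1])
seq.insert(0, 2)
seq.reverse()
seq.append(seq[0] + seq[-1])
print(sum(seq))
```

seq[-1] = 9 → [7, 3, 8, 9]
append seq[3]+seq[0] = 9+7 = 16 → [7, 3, 8, 9, 16]
append 2 → [7, 3, 8, 9, 16, 2]
append seq[2]+seq[-1] = 8+2 = 10 → [7, 3, 8, 9, 16, 2, 10]
insert 2 at 0 → [2, 7, 3, 8, 9, 16, 2, 10]
reverse → [10, 2, 16, 9, 8, 3, 7, 2]
append seq[0]+seq[-1] = 10+2 = 12 → [10, 2, 16, 9, 8, 3, 7, 2, 12]
sum = 69

69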